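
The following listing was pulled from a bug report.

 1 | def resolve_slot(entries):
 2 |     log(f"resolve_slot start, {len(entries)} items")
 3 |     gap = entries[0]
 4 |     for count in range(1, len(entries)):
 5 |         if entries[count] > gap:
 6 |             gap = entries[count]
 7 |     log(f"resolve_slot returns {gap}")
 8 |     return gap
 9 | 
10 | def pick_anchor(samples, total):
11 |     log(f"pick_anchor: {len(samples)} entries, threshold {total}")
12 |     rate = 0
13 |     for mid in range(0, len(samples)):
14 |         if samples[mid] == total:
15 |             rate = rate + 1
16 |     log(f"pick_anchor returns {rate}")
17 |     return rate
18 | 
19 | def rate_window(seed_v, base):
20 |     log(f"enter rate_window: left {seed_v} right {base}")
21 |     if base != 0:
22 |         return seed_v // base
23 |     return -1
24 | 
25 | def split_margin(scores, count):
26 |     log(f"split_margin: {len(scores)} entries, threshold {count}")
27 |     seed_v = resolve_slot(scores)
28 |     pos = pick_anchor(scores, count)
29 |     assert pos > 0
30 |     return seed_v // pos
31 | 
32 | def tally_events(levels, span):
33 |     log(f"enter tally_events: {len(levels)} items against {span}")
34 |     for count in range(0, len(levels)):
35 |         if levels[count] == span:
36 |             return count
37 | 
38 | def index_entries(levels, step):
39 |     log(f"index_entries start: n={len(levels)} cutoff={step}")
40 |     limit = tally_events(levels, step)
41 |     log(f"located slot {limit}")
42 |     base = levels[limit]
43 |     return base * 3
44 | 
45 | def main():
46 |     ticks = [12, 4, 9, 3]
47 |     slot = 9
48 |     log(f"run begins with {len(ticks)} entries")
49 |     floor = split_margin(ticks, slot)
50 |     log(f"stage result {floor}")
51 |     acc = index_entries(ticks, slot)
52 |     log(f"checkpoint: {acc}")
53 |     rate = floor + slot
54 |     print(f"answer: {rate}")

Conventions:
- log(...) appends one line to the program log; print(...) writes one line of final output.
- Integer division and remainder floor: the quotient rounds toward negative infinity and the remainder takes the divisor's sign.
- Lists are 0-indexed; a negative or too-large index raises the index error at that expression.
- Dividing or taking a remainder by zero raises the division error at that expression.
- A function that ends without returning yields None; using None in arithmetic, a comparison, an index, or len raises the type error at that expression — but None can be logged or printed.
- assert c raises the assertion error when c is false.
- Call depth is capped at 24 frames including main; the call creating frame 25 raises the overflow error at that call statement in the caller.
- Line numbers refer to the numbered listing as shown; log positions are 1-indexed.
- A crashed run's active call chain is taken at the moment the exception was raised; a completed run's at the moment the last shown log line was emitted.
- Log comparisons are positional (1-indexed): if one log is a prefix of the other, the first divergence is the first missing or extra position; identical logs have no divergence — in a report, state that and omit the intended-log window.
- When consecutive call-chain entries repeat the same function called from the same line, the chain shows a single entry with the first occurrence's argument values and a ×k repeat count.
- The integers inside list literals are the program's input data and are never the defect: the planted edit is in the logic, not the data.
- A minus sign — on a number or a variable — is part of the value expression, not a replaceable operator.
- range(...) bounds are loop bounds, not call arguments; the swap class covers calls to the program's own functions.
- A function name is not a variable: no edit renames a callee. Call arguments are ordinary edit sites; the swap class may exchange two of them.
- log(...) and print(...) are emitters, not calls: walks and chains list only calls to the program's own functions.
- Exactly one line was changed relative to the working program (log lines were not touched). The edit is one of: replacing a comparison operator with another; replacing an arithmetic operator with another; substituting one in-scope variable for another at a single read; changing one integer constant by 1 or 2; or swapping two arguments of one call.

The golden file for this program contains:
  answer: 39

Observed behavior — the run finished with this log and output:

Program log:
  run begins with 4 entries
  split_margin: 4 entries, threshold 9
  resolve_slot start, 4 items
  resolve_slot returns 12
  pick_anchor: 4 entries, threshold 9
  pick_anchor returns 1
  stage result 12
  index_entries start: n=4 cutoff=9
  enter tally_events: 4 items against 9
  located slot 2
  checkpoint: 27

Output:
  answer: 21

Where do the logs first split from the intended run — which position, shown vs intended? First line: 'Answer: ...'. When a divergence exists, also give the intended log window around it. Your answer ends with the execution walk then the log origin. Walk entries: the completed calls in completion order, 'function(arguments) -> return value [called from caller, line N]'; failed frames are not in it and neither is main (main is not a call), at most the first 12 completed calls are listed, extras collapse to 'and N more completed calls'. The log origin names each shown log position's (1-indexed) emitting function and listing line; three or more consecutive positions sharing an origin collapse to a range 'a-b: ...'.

Answer: none (the log streams are identical).
Execution walk:
  resolve_slot([12, 4, 9, 3]) -> 12  [called from split_margin, line 27]
  pick_anchor([12, 4, 9, 3], 9) -> 1  [called from split_margin, line 28]
  split_margin([12, 4, 9, 3], 9) -> 12  [called from main, line 49]
  tally_events([12, 4, 9, 3], 9) -> 2  [called from index_entries, line 40]
  index_entries([12, 4, 9, 3], 9) -> 27  [called from main, line 51]
Log origin:
  1: logged in main at line 48
  2: logged in split_margin at line 26
  3: logged in resolve_slot at line 2
  4: logged in resolve_slot at line 7
  5: logged in pick_anchor at line 11
  6: logged in pick_anchor at line 16
  7: logged in main at line 50
  8: logged in index_entries at line 39
  9: logged in tally_events at line 33
  10: logged in index_entries at line 41
  11: logged in main at line 52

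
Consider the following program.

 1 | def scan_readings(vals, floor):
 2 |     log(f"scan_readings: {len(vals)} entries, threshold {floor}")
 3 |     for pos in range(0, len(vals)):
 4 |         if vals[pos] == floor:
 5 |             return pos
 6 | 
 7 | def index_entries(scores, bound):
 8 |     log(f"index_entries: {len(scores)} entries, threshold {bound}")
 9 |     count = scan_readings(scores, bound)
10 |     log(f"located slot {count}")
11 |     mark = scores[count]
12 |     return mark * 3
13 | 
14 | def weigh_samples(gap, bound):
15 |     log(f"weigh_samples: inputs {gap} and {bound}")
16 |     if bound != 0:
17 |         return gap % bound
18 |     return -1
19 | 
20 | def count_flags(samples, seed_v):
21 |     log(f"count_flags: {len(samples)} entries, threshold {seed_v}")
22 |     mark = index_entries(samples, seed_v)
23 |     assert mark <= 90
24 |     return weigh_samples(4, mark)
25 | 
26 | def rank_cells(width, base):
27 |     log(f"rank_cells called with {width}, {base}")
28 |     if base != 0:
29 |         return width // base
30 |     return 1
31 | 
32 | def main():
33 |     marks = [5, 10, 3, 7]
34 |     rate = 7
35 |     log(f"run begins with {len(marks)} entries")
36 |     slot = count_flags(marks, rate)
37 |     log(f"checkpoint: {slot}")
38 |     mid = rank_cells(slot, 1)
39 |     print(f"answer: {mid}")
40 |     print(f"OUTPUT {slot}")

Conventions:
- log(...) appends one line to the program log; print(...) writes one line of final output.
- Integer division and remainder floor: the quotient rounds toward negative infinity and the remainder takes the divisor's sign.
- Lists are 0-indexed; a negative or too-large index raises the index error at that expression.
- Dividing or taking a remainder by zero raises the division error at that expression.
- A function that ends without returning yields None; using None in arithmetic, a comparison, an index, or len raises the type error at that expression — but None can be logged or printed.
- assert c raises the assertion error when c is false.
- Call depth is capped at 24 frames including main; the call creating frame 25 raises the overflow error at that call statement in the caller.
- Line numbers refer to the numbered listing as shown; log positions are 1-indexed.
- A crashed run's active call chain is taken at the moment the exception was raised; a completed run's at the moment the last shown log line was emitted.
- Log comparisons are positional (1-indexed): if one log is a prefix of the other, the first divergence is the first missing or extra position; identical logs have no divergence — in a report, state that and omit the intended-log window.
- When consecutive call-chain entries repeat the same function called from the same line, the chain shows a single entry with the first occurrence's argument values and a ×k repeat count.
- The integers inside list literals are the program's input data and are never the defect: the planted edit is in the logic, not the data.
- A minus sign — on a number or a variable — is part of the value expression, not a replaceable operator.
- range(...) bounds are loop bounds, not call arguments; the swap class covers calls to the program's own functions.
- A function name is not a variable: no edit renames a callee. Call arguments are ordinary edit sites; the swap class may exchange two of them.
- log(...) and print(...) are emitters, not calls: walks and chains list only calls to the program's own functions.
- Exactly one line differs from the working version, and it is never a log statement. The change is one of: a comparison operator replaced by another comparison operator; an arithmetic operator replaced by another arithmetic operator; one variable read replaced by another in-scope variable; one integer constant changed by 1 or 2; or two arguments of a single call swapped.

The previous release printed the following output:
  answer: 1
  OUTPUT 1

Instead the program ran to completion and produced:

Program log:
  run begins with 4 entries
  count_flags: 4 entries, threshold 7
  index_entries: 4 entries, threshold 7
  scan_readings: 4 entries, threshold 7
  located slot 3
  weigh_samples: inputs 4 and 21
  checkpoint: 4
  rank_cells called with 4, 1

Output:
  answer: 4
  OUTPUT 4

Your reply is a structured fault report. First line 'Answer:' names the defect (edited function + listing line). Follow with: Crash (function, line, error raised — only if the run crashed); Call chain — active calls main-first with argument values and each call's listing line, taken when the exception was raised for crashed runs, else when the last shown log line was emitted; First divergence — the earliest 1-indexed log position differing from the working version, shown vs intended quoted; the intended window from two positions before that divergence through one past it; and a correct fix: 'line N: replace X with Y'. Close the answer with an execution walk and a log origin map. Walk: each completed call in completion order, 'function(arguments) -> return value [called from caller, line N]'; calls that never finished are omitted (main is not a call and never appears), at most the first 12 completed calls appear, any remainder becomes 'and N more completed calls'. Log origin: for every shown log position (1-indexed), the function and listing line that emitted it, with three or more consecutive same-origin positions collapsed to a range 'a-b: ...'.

Answer: the defect is in count_flags at line 24.
Key fact: Log line 6 is where behavior first shows: 'weigh_samples: inputs 4 and 21' appears instead of 'weigh_samples: inputs 21 and 4'.
Call chain: main -> rank_cells(4, 1) (called at line 38).
First divergence: position 6; shown 'weigh_samples: inputs 4 and 21' vs intended 'weigh_samples: inputs 21 and 4'.
Intended log window:
  4: scan_readings: 4 entries, threshold 7
  5: located slot 3
  6: weigh_samples: inputs 21 and 4
  7: checkpoint: 1
Execution walk:
  scan_readings([5, 10, 3, 7], 7) -> 3  [called from index_entries, line 9]
  index_entries([5, 10, 3, 7], 7) -> 21  [called from count_flags, line 22]
  weigh_samples(4, 21) -> 4  [called from count_flags, line 24]
  count_flags([5, 10, 3, 7], 7) -> 4  [called from main, line 36]
  rank_cells(4, 1) -> 4  [called from main, line 38]
Log origins:
  1: from main, line 35
  2: from count_flags, line 21
  3: from index_entries, line 8
  4: from scan_readings, line 2
  5: from index_entries, line 10
  6: from weigh_samples, line 15
  7: from main, line 37
  8: from rank_cells, line 27
A correct fix: line 24: replace `weigh_samples(4, mark)` with `weigh_samples(mark, 4)`.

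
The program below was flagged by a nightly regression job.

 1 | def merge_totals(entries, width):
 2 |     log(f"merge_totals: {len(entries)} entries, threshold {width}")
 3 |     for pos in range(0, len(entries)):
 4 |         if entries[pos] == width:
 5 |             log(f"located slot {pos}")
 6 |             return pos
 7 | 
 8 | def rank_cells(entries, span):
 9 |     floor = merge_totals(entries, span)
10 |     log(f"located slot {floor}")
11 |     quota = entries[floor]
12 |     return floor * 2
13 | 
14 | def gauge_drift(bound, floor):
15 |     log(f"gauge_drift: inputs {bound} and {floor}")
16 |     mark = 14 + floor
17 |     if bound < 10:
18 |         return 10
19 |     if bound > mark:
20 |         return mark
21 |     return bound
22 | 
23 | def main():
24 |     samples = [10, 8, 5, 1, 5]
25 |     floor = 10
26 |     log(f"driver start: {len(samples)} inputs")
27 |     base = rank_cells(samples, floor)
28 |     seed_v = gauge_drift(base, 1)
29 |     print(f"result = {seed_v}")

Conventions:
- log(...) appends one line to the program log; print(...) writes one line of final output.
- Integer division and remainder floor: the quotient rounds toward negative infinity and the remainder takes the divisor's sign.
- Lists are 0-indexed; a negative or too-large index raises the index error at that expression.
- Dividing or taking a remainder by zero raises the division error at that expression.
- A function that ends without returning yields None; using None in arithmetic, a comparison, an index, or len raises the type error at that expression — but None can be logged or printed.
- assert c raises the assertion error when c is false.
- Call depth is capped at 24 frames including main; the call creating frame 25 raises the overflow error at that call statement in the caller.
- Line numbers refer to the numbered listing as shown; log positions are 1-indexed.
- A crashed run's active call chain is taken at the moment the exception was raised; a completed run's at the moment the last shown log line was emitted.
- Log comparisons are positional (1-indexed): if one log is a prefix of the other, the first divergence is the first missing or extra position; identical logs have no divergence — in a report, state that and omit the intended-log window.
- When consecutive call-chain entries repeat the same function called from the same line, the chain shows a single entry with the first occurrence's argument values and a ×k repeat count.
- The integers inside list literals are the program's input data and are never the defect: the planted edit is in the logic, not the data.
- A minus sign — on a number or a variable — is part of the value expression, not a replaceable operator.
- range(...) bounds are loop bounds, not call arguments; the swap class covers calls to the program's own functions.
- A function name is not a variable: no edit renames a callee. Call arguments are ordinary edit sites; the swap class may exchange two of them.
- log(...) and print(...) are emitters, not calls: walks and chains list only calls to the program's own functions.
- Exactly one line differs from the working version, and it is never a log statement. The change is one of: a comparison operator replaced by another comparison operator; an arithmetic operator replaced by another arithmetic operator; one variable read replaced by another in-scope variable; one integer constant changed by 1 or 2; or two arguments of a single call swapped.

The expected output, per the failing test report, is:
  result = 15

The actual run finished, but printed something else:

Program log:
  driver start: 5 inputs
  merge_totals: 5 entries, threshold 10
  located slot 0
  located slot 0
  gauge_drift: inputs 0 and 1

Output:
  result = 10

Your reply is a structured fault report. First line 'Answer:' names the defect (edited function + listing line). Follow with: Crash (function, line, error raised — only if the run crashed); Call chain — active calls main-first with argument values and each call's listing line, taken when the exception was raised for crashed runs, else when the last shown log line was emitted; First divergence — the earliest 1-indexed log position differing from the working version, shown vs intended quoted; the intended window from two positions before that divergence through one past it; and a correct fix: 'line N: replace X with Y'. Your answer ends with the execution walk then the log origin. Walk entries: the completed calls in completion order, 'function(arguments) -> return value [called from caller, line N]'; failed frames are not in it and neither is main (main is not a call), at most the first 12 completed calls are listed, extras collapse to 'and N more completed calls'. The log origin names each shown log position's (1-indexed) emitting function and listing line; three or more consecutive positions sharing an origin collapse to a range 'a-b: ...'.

Answer: the defect is in rank_cells at line 12.
Core observation: At log position 5 the runs split — shown 'gauge_drift: inputs 0 and 1', but the working version logs 'gauge_drift: inputs 20 and 1'.
Call chain: main -> gauge_drift(0, 1) (called at line 28).
First divergence: position 5 — shown 'gauge_drift: inputs 0 and 1', intended 'gauge_drift: inputs 20 and 1'.
Intended log window:
  3: located slot 0
  4: located slot 0
  5: gauge_drift: inputs 20 and 1
Execution walk:
  merge_totals([10, 8, 5, 1, 5], 10) -> 0  [called from rank_cells, line 9]
  rank_cells([10, 8, 5, 1, 5], 10) -> 0  [called from main, line 27]
  gauge_drift(0, 1) -> 10  [called from main, line 28]
Origin of each log line:
  1: logged in main at line 26
  2: logged in merge_totals at line 2
  3: logged in merge_totals at line 5
  4: logged in rank_cells at line 10
  5: logged in gauge_drift at line 15
A correct fix: line 12: replace `floor` with `quota`.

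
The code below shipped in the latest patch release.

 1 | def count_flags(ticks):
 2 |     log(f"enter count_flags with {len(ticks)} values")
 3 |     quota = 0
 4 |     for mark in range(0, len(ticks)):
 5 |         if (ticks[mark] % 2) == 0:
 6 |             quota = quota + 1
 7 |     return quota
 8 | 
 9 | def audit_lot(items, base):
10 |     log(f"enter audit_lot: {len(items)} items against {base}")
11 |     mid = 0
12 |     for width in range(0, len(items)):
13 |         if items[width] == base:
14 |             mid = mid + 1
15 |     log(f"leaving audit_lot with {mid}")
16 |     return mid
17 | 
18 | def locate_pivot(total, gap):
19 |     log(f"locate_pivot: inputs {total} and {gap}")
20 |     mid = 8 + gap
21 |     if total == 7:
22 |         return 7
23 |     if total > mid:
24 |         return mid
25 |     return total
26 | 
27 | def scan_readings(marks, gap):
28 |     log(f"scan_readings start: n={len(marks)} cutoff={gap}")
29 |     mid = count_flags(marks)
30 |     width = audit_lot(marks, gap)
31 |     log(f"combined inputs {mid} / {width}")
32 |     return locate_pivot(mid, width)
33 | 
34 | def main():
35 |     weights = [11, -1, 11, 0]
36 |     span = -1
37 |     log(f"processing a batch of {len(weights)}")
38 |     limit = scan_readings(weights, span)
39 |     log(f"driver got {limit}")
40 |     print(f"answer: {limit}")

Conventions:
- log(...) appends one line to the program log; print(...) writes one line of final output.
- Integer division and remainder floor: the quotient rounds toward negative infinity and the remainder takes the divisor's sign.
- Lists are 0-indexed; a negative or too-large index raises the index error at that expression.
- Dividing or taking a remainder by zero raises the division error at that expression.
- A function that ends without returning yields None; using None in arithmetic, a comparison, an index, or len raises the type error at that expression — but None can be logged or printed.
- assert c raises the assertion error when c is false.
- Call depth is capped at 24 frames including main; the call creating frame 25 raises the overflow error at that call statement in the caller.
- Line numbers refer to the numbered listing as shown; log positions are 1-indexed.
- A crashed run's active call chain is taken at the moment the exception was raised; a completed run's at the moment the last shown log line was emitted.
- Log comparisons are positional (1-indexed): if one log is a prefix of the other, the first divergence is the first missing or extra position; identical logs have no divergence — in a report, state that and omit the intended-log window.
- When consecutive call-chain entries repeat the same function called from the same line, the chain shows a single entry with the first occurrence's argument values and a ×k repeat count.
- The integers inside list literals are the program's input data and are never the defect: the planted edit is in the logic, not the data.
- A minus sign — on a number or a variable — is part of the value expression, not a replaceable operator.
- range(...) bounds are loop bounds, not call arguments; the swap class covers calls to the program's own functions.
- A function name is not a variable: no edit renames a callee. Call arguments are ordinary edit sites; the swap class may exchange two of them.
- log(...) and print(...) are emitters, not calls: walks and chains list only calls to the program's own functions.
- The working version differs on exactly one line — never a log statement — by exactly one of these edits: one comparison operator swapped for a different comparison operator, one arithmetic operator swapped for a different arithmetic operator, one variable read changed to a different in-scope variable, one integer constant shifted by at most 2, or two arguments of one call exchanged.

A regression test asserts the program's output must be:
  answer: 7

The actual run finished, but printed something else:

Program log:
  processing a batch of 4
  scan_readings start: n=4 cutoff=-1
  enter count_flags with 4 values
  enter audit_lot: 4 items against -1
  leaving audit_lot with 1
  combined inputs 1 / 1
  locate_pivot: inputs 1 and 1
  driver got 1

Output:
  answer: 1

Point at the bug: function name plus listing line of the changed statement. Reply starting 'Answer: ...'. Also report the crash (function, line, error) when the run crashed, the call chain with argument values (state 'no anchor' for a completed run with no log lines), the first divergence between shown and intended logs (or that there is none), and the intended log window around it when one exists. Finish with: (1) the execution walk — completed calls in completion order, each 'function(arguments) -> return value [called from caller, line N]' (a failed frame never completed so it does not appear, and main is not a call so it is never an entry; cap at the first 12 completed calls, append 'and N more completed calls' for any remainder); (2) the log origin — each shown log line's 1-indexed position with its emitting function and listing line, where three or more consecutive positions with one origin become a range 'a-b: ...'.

Answer: the defect is in locate_pivot at line 21.
Key fact: The earliest visible damage is log position 8 — 'driver got 1' rather than the intended 'driver got 7'.
Call chain: main.
First divergence: position 8; shown 'driver got 1' vs intended 'driver got 7'.
Intended log window:
  6: combined inputs 1 / 1
  7: locate_pivot: inputs 1 and 1
  8: driver got 7
Execution walk:
  count_flags([11, -1, 11, 0]) -> 1  [called from scan_readings, line 29]
  audit_lot([11, -1, 11, 0], -1) -> 1  [called from scan_readings, line 30]
  locate_pivot(1, 1) -> 1  [called from scan_readings, line 32]
  scan_readings([11, -1, 11, 0], -1) -> 1  [called from main, line 38]
Origin of each log line:
  1: from main, line 37
  2: from scan_readings, line 28
  3: from count_flags, line 2
  4: from audit_lot, line 10
  5: from audit_lot, line 15
  6: from scan_readings, line 31
  7: from locate_pivot, line 19
  8: from main, line 39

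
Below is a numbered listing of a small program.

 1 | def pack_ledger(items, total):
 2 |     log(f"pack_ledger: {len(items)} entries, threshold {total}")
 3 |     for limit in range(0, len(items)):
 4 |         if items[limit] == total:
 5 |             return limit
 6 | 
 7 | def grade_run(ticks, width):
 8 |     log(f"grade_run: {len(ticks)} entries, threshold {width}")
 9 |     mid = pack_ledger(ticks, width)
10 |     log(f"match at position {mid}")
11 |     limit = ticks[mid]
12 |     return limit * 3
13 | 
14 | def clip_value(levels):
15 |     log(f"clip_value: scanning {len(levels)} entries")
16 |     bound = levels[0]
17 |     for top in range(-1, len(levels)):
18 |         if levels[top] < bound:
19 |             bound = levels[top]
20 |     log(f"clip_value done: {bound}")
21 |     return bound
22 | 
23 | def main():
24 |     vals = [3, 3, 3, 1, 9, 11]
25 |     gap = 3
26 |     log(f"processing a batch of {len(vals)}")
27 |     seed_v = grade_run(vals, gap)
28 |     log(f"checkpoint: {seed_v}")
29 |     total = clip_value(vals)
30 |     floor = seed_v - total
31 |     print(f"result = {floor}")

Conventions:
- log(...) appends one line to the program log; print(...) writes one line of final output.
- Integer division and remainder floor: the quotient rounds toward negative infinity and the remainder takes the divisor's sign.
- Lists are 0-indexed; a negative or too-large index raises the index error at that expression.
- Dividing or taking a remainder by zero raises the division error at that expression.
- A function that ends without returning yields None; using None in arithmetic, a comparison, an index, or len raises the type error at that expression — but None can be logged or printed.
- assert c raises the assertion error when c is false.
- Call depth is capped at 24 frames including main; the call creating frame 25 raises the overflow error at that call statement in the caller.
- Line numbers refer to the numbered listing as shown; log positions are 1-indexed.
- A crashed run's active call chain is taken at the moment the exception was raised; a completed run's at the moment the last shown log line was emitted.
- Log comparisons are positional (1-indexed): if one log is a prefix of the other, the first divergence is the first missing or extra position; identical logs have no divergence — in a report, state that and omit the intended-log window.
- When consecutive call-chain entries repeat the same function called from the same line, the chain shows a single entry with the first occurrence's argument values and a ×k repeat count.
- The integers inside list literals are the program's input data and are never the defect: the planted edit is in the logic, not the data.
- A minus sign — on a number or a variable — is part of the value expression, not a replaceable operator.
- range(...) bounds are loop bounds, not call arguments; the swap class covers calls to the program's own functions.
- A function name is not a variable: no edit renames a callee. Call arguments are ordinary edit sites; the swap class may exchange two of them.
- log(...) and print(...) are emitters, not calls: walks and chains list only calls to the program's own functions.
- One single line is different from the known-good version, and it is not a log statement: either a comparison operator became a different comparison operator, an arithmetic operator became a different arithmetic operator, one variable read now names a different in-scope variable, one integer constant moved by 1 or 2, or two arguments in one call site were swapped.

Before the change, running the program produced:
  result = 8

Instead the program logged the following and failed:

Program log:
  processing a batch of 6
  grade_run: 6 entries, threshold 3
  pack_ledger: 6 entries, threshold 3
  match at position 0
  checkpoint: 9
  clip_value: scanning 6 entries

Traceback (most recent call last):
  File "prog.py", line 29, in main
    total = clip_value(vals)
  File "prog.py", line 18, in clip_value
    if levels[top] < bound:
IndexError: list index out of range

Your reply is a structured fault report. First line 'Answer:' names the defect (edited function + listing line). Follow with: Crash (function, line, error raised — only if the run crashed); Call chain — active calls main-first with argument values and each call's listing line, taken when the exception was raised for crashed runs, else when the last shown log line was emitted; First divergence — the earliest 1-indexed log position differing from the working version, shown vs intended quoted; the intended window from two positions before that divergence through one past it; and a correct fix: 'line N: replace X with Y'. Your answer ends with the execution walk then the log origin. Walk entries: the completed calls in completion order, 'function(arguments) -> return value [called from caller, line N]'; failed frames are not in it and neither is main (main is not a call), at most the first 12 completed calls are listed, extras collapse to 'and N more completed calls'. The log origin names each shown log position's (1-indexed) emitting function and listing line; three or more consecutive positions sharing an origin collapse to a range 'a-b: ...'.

Answer: the defect is in clip_value at line 17.
Key fact: The shown log is a 6-line prefix of the intended one, whose next entry is 'clip_value done: 1'.
Crash: clip_value, line 18, IndexError.
Call chain: main -> clip_value([3, 3, 3, 1, 9, 11]) (called at line 29).
First divergence: position 7 — after 6 matching lines the faulty run goes silent; intended next line 'clip_value done: 1'.
Intended log window:
  5: checkpoint: 9
  6: clip_value: scanning 6 entries
  7: clip_value done: 1
Execution walk:
  pack_ledger([3, 3, 3, 1, 9, 11], 3) -> 0  [called from grade_run, line 9]
  grade_run([3, 3, 3, 1, 9, 11], 3) -> 9  [called from main, line 27]
Log origin:
  1 — main, line 26
  2 — grade_run, line 8
  3 — pack_ledger, line 2
  4 — grade_run, line 10
  5 — main, line 28
  6 — clip_value, line 15
A correct fix: line 17: replace `-1` with `1`.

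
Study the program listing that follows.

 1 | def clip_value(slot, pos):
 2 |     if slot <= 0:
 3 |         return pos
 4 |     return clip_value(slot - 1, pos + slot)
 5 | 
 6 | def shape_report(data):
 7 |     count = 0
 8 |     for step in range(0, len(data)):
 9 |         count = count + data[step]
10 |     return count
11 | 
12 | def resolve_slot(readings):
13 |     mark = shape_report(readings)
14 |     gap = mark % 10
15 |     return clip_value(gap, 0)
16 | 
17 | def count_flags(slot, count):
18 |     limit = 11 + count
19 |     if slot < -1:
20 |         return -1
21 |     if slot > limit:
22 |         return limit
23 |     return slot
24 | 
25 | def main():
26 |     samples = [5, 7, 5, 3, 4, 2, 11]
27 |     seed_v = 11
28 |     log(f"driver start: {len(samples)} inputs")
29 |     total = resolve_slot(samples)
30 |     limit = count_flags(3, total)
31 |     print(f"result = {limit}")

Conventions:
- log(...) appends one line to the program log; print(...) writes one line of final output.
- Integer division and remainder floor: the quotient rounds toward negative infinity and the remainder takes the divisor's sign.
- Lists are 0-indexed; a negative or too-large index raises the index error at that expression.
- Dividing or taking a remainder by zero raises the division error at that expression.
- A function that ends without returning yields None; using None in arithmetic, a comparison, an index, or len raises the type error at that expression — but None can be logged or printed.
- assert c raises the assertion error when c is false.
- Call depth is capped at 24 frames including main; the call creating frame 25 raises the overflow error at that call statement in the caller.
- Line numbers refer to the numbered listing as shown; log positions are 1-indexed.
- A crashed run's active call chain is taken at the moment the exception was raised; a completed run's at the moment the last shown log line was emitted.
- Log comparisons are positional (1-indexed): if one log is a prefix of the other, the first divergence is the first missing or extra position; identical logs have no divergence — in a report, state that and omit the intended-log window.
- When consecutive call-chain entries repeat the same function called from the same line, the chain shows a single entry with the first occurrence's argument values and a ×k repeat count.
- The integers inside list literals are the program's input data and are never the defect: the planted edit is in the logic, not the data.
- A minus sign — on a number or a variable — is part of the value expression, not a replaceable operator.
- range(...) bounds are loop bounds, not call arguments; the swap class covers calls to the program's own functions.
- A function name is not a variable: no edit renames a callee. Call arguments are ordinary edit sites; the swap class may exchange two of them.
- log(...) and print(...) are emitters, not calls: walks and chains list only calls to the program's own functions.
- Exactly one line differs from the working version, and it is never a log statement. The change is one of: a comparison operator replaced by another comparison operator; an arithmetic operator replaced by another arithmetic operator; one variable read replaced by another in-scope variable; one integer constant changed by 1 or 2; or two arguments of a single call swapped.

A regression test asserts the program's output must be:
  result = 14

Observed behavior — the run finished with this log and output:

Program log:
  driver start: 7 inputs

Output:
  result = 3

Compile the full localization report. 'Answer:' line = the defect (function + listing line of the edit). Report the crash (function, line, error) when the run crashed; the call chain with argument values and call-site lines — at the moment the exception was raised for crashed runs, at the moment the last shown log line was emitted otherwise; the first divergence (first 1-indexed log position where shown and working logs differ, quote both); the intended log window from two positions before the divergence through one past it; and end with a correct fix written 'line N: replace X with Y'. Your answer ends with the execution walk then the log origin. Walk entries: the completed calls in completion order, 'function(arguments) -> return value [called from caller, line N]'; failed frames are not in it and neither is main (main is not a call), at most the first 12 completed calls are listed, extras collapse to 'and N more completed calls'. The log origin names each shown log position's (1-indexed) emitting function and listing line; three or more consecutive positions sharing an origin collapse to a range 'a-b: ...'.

Answer: the defect is in main at line 30.
Key fact: The two runs log identically and part ways only at the printed values.
Call chain: main.
First divergence: none — the logs agree in full.
Execution walk:
  shape_report([5, 7, 5, 3, 4, 2, 11]) -> 37  [called from resolve_slot, line 13]
  clip_value(0, 28) -> 28  [called from clip_value, line 4]
  clip_value(1, 27) -> 28  [called from clip_value, line 4]
  clip_value(2, 25) -> 28  [called from clip_value, line 4]
  clip_value(3, 22) -> 28  [called from clip_value, line 4]
  clip_value(4, 18) -> 28  [called from clip_value, line 4]
  clip_value(5, 13) -> 28  [called from clip_value, line 4]
  clip_value(6, 7) -> 28  [called from clip_value, line 4]
  clip_value(7, 0) -> 28  [called from resolve_slot, line 15]
  resolve_slot([5, 7, 5, 3, 4, 2, 11]) -> 28  [called from main, line 29]
  count_flags(3, 28) -> 3  [called from main, line 30]
Origin of each log line:
  1 — main, line 28
A correct fix: line 30: replace `count_flags(3, total)` with `count_flags(total, 3)`.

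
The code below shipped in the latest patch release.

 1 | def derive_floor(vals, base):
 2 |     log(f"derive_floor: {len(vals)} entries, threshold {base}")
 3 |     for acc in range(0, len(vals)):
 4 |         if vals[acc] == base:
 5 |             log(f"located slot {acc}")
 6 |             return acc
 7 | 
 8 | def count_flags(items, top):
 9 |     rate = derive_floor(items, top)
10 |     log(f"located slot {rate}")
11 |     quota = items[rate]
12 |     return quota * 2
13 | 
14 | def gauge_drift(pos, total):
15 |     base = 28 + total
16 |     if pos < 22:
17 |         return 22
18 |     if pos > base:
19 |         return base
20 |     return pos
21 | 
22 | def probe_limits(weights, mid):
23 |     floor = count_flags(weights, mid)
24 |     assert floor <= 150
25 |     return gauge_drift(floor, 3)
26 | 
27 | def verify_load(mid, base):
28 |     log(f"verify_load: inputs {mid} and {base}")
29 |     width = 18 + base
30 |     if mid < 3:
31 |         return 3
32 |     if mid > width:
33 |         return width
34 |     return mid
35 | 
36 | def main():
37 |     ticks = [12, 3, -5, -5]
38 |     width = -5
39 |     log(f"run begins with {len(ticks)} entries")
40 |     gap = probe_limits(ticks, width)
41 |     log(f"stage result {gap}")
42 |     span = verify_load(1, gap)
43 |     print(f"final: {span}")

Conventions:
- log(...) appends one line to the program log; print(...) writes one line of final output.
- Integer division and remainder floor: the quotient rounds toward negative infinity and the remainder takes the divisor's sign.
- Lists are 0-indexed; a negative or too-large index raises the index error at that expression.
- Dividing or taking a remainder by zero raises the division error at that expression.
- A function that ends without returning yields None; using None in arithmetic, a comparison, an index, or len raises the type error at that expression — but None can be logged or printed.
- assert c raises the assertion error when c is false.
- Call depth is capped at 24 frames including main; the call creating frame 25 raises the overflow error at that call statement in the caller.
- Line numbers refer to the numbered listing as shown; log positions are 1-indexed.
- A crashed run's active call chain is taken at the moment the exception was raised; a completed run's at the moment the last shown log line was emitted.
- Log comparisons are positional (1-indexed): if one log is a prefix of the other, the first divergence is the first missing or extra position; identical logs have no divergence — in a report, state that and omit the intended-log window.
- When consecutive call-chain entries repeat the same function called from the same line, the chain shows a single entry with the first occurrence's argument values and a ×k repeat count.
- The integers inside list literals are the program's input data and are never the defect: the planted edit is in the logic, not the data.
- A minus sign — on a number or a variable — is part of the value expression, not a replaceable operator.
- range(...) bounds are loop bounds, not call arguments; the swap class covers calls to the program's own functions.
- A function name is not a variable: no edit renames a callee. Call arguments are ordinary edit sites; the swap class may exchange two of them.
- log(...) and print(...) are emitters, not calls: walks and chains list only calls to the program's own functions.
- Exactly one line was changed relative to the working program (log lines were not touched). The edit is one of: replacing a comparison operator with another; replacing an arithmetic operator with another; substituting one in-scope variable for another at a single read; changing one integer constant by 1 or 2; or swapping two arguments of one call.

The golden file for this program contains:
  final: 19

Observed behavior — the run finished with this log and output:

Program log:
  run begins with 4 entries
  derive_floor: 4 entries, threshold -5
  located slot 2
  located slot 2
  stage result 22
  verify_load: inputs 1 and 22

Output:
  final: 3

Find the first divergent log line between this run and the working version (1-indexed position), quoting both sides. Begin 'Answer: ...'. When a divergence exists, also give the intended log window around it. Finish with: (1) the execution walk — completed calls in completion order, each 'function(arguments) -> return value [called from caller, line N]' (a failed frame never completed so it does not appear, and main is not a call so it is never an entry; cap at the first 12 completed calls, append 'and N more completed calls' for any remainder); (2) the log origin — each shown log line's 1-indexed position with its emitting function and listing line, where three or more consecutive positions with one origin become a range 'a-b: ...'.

Answer: position 6; shown 'verify_load: inputs 1 and 22' vs intended 'verify_load: inputs 22 and 1'.
Intended log window:
  4: located slot 2
  5: stage result 22
  6: verify_load: inputs 22 and 1
Execution walk:
  derive_floor([12, 3, -5, -5], -5) -> 2  [called from count_flags, line 9]
  count_flags([12, 3, -5, -5], -5) -> -10  [called from probe_limits, line 23]
  gauge_drift(-10, 3) -> 22  [called from probe_limits, line 25]
  probe_limits([12, 3, -5, -5], -5) -> 22  [called from main, line 40]
  verify_load(1, 22) -> 3  [called from main, line 42]
Log origins:
  1: logged in main at line 39
  2: logged in derive_floor at line 2
  3: logged in derive_floor at line 5
  4: logged in count_flags at line 10
  5: logged in main at line 41
  6: logged in verify_load at line 28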